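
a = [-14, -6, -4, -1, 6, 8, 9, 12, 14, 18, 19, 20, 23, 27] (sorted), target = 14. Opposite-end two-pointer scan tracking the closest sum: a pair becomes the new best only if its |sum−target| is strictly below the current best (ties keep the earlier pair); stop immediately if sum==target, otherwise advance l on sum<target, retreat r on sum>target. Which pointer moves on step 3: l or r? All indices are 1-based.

r

l=1 r=14: -14+27=13 d=1 *, l++
l=2 r=14: -6+27=21 d=7, r--
l=2 r=13: -6+23=17 d=3, r--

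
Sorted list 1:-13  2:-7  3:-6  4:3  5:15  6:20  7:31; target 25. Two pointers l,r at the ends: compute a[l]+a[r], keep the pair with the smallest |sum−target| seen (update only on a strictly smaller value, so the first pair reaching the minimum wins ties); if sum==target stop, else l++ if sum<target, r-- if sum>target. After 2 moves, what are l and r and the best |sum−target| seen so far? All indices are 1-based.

l=1 r=7: -13+31=18 d=7 *, l++
l=2 r=7: -7+31=24 d=1 *, l++

l=3, r=7, best |Δ|=1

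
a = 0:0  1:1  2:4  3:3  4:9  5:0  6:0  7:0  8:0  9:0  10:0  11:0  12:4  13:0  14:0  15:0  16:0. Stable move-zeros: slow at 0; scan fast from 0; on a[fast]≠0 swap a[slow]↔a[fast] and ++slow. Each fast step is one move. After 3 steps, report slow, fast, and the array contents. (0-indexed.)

slow=2, fast=3, a=[1, 4, 0, 3, 9, 0, 0, 0, 0, 0, 0, 0, 4, 0, 0, 0, 0]

slow=0 fast=0: a[fast]=0, fast++
slow=0 fast=1: a[fast]=1≠0 swap→a[0]=1, slow++,fast++
slow=1 fast=2: a[fast]=4≠0 swap→a[1]=4, slow++,fast++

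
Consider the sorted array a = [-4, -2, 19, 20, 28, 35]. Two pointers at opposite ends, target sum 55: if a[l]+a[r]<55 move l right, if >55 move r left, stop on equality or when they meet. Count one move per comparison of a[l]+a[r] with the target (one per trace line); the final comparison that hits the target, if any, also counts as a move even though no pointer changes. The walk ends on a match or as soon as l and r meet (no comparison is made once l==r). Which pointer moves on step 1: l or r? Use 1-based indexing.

l=1 r=6: -4+35=31 <55, l++

l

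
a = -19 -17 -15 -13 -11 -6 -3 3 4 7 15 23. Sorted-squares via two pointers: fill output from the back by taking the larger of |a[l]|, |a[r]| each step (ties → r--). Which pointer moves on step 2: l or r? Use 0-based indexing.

l=0 r=11: |-19|<=|23| out[11]=529, r--
l=0 r=10: |-19|>|15| out[10]=361, l++

l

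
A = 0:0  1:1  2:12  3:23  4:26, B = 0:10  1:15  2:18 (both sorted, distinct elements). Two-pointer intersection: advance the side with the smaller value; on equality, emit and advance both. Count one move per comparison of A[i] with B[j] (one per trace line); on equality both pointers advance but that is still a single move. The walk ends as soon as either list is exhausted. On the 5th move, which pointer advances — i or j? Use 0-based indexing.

[i=0,j=0] 0<10 → i++
[i=1,j=0] 1<10 → i++
[i=2,j=0] 12>10 → j++
[i=2,j=1] 12<15 → i++
[i=3,j=1] 23>15 → j++

j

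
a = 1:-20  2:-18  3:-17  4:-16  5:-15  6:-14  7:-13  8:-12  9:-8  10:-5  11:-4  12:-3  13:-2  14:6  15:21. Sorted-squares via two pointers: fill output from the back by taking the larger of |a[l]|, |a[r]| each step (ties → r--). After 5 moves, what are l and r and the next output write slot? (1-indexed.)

l=1 r=15: |-20|<=|21| out[15]=441, r--
l=1 r=14: |-20|>|6| out[14]=400, l++
l=2 r=14: |-18|>|6| out[13]=324, l++
l=3 r=14: |-17|>|6| out[12]=289, l++
l=4 r=14: |-16|>|6| out[11]=256, l++

l=5, r=14, next write slot=10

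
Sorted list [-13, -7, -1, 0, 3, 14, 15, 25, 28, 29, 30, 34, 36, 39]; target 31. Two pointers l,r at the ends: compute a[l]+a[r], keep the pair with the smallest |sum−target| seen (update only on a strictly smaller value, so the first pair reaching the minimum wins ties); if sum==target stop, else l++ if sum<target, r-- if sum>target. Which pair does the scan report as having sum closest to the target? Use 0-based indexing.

pair (3, 28) with sum 31 (|Δ|=0)

l=0 r=13: -13+39=26 d=5 *, l++
l=1 r=13: -7+39=32 d=1 *, r--
l=1 r=12: -7+36=29 d=2, l++
l=2 r=12: -1+36=35 d=4, r--
l=2 r=11: -1+34=33 d=2, r--
l=2 r=10: -1+30=29 d=2, l++
l=3 r=10: 0+30=30 d=1, l++
l=4 r=10: 3+30=33 d=2, r--
l=4 r=9: 3+29=32 d=1, r--
l=4 r=8: 3+28=31 d=0 *, stop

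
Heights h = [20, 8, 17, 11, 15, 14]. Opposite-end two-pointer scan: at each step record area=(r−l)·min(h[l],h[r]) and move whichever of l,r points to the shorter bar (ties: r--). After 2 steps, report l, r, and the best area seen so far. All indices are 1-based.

l=1, r=4, best area=70

[1,6] min(20,14)*5=70 best=70 * → r--
[1,5] min(20,15)*4=60 best=70 → r--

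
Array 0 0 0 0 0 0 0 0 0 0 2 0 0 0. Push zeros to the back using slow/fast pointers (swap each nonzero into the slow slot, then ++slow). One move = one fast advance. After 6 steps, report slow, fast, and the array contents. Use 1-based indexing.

(s=1,f=1) a[fast]=0 → fast++
(s=1,f=2) a[fast]=0 → fast++
(s=1,f=3) a[fast]=0 → fast++
(s=1,f=4) a[fast]=0 → fast++
(s=1,f=5) a[fast]=0 → fast++
(s=1,f=6) a[fast]=0 → fast++

slow=1, fast=7, a=[0, 0, 0, 0, 0, 0, 0, 0, 0, 0, 2, 0, 0, 0]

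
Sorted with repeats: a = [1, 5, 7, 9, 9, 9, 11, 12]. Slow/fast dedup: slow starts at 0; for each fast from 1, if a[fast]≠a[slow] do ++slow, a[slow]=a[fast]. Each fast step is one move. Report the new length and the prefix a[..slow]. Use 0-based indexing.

length 6; prefix = [1, 5, 7, 9, 11, 12]

(s=0,f=1) a[fast]=5≠a[slow]=1 write a[1]=5 → slow++,fast++
(s=1,f=2) a[fast]=7≠a[slow]=5 write a[2]=7 → slow++,fast++
(s=2,f=3) a[fast]=9≠a[slow]=7 write a[3]=9 → slow++,fast++
(s=3,f=4) a[fast]=9=a[slow] dup → fast++
(s=3,f=5) a[fast]=9=a[slow] dup → fast++
(s=3,f=6) a[fast]=11≠a[slow]=9 write a[4]=11 → slow++,fast++
(s=4,f=7) a[fast]=12≠a[slow]=11 write a[5]=12 → slow++,fast++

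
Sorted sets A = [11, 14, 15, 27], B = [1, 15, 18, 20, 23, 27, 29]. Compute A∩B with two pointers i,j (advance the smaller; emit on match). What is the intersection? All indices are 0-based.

i=0 j=0: 11>1, j++
i=0 j=1: 11<15, i++
i=1 j=1: 14<15, i++
i=2 j=1: 15==15 emit, i++,j++
i=3 j=2: 27>18, j++
i=3 j=3: 27>20, j++
i=3 j=4: 27>23, j++
i=3 j=5: 27==27 emit, i++,j++

intersection = [15, 27]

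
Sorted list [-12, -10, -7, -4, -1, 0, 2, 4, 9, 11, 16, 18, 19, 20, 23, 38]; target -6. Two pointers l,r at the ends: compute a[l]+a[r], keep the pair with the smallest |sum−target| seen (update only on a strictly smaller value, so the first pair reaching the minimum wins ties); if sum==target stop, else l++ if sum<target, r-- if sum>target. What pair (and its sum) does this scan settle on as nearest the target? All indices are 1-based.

pair (-10, 4) with sum -6 (|Δ|=0)

l=1 r=16: -12+38=26 d=32 *, r--
l=1 r=15: -12+23=11 d=17 *, r--
l=1 r=14: -12+20=8 d=14 *, r--
l=1 r=13: -12+19=7 d=13 *, r--
l=1 r=12: -12+18=6 d=12 *, r--
l=1 r=11: -12+16=4 d=10 *, r--
l=1 r=10: -12+11=-1 d=5 *, r--
l=1 r=9: -12+9=-3 d=3 *, r--
l=1 r=8: -12+4=-8 d=2 *, l++
l=2 r=8: -10+4=-6 d=0 *, stop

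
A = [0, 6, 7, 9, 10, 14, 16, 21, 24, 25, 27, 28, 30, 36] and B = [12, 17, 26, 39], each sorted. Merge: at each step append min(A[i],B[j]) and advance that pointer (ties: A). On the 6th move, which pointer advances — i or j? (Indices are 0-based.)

[i=0,j=0] A[i]=0<=B[j]=12 take 0 → i++
[i=1,j=0] A[i]=6<=B[j]=12 take 6 → i++
[i=2,j=0] A[i]=7<=B[j]=12 take 7 → i++
[i=3,j=0] A[i]=9<=B[j]=12 take 9 → i++
[i=4,j=0] A[i]=10<=B[j]=12 take 10 → i++
[i=5,j=0] A[i]=14>B[j]=12 take 12 → j++

j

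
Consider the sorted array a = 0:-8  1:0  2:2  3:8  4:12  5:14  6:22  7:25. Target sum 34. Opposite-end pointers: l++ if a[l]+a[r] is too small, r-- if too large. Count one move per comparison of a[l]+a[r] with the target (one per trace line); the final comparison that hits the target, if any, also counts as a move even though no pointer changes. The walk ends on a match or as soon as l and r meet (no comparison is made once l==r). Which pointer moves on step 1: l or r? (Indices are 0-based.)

[0,7] -8+25=17 <34 → l++

l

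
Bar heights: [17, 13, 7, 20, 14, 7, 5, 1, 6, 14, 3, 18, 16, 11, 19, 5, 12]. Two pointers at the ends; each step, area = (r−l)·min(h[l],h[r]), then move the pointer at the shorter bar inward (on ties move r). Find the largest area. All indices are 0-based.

max area = 238

l=0 r=16: min(17,12)*16=192 best=192 *, r--
l=0 r=15: min(17,5)*15=75 best=192, r--
l=0 r=14: min(17,19)*14=238 best=238 *, l++
l=1 r=14: min(13,19)*13=169 best=238, l++
l=2 r=14: min(7,19)*12=84 best=238, l++
l=3 r=14: min(20,19)*11=209 best=238, r--
l=3 r=13: min(20,11)*10=110 best=238, r--
l=3 r=12: min(20,16)*9=144 best=238, r--
l=3 r=11: min(20,18)*8=144 best=238, r--
l=3 r=10: min(20,3)*7=21 best=238, r--
l=3 r=9: min(20,14)*6=84 best=238, r--
l=3 r=8: min(20,6)*5=30 best=238, r--
l=3 r=7: min(20,1)*4=4 best=238, r--
l=3 r=6: min(20,5)*3=15 best=238, r--
l=3 r=5: min(20,7)*2=14 best=238, r--
l=3 r=4: min(20,14)*1=14 best=238, r--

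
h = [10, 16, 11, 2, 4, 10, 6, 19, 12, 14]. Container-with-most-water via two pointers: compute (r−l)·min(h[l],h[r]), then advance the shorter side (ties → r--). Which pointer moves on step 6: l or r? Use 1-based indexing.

l

[1,10] min(10,14)*9=90 best=90 * → l++
[2,10] min(16,14)*8=112 best=112 * → r--
[2,9] min(16,12)*7=84 best=112 → r--
[2,8] min(16,19)*6=96 best=112 → l++
[3,8] min(11,19)*5=55 best=112 → l++
[4,8] min(2,19)*4=8 best=112 → l++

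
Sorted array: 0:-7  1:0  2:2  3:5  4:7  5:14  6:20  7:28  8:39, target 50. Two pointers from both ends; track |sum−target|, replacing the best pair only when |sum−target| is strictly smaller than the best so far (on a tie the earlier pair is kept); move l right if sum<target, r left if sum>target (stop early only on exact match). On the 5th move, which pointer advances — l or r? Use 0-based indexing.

l=0 r=8: -7+39=32 d=18 *, l++
l=1 r=8: 0+39=39 d=11 *, l++
l=2 r=8: 2+39=41 d=9 *, l++
l=3 r=8: 5+39=44 d=6 *, l++
l=4 r=8: 7+39=46 d=4 *, l++

l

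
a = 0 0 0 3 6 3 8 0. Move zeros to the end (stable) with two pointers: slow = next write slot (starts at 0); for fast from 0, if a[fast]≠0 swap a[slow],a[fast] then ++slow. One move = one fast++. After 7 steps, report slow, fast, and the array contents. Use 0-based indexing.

slow=4, fast=7, a=[3, 6, 3, 8, 0, 0, 0, 0]

slow=0 fast=0: a[fast]=0, fast++
slow=0 fast=1: a[fast]=0, fast++
slow=0 fast=2: a[fast]=0, fast++
slow=0 fast=3: a[fast]=3≠0 swap→a[0]=3, slow++,fast++
slow=1 fast=4: a[fast]=6≠0 swap→a[1]=6, slow++,fast++
slow=2 fast=5: a[fast]=3≠0 swap→a[2]=3, slow++,fast++
slow=3 fast=6: a[fast]=8≠0 swap→a[3]=8, slow++,fast++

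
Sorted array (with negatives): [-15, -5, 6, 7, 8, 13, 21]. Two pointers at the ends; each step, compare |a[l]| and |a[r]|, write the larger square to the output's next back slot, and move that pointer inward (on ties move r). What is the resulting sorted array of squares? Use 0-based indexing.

l=0 r=6: |-15|<=|21| out[6]=441, r--
l=0 r=5: |-15|>|13| out[5]=225, l++
l=1 r=5: |-5|<=|13| out[4]=169, r--
l=1 r=4: |-5|<=|8| out[3]=64, r--
l=1 r=3: |-5|<=|7| out[2]=49, r--
l=1 r=2: |-5|<=|6| out[1]=36, r--
l=1 r=1: |-5|<=|-5| out[0]=25, r--

[25, 36, 49, 64, 169, 225, 441]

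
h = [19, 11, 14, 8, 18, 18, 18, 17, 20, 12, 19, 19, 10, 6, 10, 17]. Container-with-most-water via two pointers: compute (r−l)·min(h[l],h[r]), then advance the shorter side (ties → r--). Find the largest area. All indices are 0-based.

max area = 255

l=0 r=15: min(19,17)*15=255 best=255 *, r--
l=0 r=14: min(19,10)*14=140 best=255, r--
l=0 r=13: min(19,6)*13=78 best=255, r--
l=0 r=12: min(19,10)*12=120 best=255, r--
l=0 r=11: min(19,19)*11=209 best=255, r--
l=0 r=10: min(19,19)*10=190 best=255, r--
l=0 r=9: min(19,12)*9=108 best=255, r--
l=0 r=8: min(19,20)*8=152 best=255, l++
l=1 r=8: min(11,20)*7=77 best=255, l++
l=2 r=8: min(14,20)*6=84 best=255, l++
l=3 r=8: min(8,20)*5=40 best=255, l++
l=4 r=8: min(18,20)*4=72 best=255, l++
l=5 r=8: min(18,20)*3=54 best=255, l++
l=6 r=8: min(18,20)*2=36 best=255, l++
l=7 r=8: min(17,20)*1=17 best=255, l++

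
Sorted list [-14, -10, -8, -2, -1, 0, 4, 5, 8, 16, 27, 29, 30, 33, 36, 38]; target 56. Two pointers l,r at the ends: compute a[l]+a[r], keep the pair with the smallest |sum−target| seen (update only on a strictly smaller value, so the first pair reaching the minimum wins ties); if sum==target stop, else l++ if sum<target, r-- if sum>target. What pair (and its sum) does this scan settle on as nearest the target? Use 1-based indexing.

pair (27, 29) with sum 56 (|Δ|=0)

l=1 r=16: -14+38=24 d=32 *, l++
l=2 r=16: -10+38=28 d=28 *, l++
l=3 r=16: -8+38=30 d=26 *, l++
l=4 r=16: -2+38=36 d=20 *, l++
l=5 r=16: -1+38=37 d=19 *, l++
l=6 r=16: 0+38=38 d=18 *, l++
l=7 r=16: 4+38=42 d=14 *, l++
l=8 r=16: 5+38=43 d=13 *, l++
l=9 r=16: 8+38=46 d=10 *, l++
l=10 r=16: 16+38=54 d=2 *, l++
l=11 r=16: 27+38=65 d=9, r--
l=11 r=15: 27+36=63 d=7, r--
l=11 r=14: 27+33=60 d=4, r--
l=11 r=13: 27+30=57 d=1 *, r--
l=11 r=12: 27+29=56 d=0 *, stop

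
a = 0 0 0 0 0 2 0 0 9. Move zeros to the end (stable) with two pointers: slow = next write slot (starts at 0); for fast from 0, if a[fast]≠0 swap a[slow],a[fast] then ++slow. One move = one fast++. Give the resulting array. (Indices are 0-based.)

[2, 9, 0, 0, 0, 0, 0, 0, 0]

slow=0 fast=0: a[fast]=0, fast++
slow=0 fast=1: a[fast]=0, fast++
slow=0 fast=2: a[fast]=0, fast++
slow=0 fast=3: a[fast]=0, fast++
slow=0 fast=4: a[fast]=0, fast++
slow=0 fast=5: a[fast]=2≠0 swap→a[0]=2, slow++,fast++
slow=1 fast=6: a[fast]=0, fast++
slow=1 fast=7: a[fast]=0, fast++
slow=1 fast=8: a[fast]=9≠0 swap→a[1]=9, slow++,fast++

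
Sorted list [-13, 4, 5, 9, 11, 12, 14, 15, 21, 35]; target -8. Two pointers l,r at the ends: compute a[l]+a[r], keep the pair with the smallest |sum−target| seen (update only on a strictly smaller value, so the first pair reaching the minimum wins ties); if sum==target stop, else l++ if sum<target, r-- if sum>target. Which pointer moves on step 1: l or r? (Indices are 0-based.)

l=0 r=9: -13+35=22 d=30 *, r--

r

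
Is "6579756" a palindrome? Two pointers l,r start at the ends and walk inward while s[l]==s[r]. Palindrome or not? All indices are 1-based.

l=1 r=7: '6'=='6', l++,r--
l=2 r=6: '5'=='5', l++,r--
l=3 r=5: '7'=='7', l++,r--

palindrome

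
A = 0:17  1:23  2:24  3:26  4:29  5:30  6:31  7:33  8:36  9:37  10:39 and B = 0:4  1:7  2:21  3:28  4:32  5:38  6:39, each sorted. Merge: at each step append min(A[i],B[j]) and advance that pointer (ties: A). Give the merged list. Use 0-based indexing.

[4, 7, 17, 21, 23, 24, 26, 28, 29, 30, 31, 32, 33, 36, 37, 38, 39, 39]

[i=0,j=0] A[i]=17>B[j]=4 take 4 → j++
[i=0,j=1] A[i]=17>B[j]=7 take 7 → j++
[i=0,j=2] A[i]=17<=B[j]=21 take 17 → i++
[i=1,j=2] A[i]=23>B[j]=21 take 21 → j++
[i=1,j=3] A[i]=23<=B[j]=28 take 23 → i++
[i=2,j=3] A[i]=24<=B[j]=28 take 24 → i++
[i=3,j=3] A[i]=26<=B[j]=28 take 26 → i++
[i=4,j=3] A[i]=29>B[j]=28 take 28 → j++
[i=4,j=4] A[i]=29<=B[j]=32 take 29 → i++
[i=5,j=4] A[i]=30<=B[j]=32 take 30 → i++
[i=6,j=4] A[i]=31<=B[j]=32 take 31 → i++
[i=7,j=4] A[i]=33>B[j]=32 take 32 → j++
[i=7,j=5] A[i]=33<=B[j]=38 take 33 → i++
[i=8,j=5] A[i]=36<=B[j]=38 take 36 → i++
[i=9,j=5] A[i]=37<=B[j]=38 take 37 → i++
[i=10,j=5] A[i]=39>B[j]=38 take 38 → j++
[i=10,j=6] A[i]=39<=B[j]=39 take 39 → i++
[i=11,j=6] A done, take B[j]=39 → j++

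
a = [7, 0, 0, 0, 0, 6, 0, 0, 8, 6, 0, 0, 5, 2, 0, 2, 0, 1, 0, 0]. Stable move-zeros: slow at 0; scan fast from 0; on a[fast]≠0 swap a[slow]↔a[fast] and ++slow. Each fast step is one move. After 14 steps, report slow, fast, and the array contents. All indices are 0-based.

slow=6, fast=14, a=[7, 6, 8, 6, 5, 2, 0, 0, 0, 0, 0, 0, 0, 0, 0, 2, 0, 1, 0, 0]

slow=0 fast=0: a[fast]=7≠0 swap→a[0]=7, slow++,fast++
slow=1 fast=1: a[fast]=0, fast++
slow=1 fast=2: a[fast]=0, fast++
slow=1 fast=3: a[fast]=0, fast++
slow=1 fast=4: a[fast]=0, fast++
slow=1 fast=5: a[fast]=6≠0 swap→a[1]=6, slow++,fast++
slow=2 fast=6: a[fast]=0, fast++
slow=2 fast=7: a[fast]=0, fast++
slow=2 fast=8: a[fast]=8≠0 swap→a[2]=8, slow++,fast++
slow=3 fast=9: a[fast]=6≠0 swap→a[3]=6, slow++,fast++
slow=4 fast=10: a[fast]=0, fast++
slow=4 fast=11: a[fast]=0, fast++
slow=4 fast=12: a[fast]=5≠0 swap→a[4]=5, slow++,fast++
slow=5 fast=13: a[fast]=2≠0 swap→a[5]=2, slow++,fast++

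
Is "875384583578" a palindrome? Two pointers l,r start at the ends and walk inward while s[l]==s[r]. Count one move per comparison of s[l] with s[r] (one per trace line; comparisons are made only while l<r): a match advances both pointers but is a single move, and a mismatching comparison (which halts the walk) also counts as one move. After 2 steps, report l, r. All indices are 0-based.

l=0 r=11: '8'=='8', l++,r--
l=1 r=10: '7'=='7', l++,r--

l=2, r=9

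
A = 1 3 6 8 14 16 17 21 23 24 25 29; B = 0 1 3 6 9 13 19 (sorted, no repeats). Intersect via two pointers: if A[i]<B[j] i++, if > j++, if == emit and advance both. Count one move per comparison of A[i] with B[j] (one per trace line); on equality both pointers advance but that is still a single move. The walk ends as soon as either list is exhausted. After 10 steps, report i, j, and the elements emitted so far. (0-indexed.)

[i=0,j=0] 1>0 → j++
[i=0,j=1] 1==1 emit → i++,j++
[i=1,j=2] 3==3 emit → i++,j++
[i=2,j=3] 6==6 emit → i++,j++
[i=3,j=4] 8<9 → i++
[i=4,j=4] 14>9 → j++
[i=4,j=5] 14>13 → j++
[i=4,j=6] 14<19 → i++
[i=5,j=6] 16<19 → i++
[i=6,j=6] 17<19 → i++

i=7, j=6, emitted=[1, 3, 6]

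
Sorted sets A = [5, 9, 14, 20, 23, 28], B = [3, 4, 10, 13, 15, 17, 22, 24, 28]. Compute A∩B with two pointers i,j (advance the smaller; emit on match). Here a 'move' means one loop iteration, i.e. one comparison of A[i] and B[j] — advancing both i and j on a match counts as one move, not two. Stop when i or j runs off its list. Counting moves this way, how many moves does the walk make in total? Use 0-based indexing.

14 moves

[i=0,j=0] 5>3 → j++
[i=0,j=1] 5>4 → j++
[i=0,j=2] 5<10 → i++
[i=1,j=2] 9<10 → i++
[i=2,j=2] 14>10 → j++
[i=2,j=3] 14>13 → j++
[i=2,j=4] 14<15 → i++
[i=3,j=4] 20>15 → j++
[i=3,j=5] 20>17 → j++
[i=3,j=6] 20<22 → i++
[i=4,j=6] 23>22 → j++
[i=4,j=7] 23<24 → i++
[i=5,j=7] 28>24 → j++
[i=5,j=8] 28==28 emit → i++,j++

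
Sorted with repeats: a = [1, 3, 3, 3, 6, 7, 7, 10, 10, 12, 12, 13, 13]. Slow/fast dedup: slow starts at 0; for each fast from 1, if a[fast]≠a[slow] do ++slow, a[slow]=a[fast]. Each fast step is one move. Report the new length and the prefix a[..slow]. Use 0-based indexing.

(s=0,f=1) a[fast]=3≠a[slow]=1 write a[1]=3 → slow++,fast++
(s=1,f=2) a[fast]=3=a[slow] dup → fast++
(s=1,f=3) a[fast]=3=a[slow] dup → fast++
(s=1,f=4) a[fast]=6≠a[slow]=3 write a[2]=6 → slow++,fast++
(s=2,f=5) a[fast]=7≠a[slow]=6 write a[3]=7 → slow++,fast++
(s=3,f=6) a[fast]=7=a[slow] dup → fast++
(s=3,f=7) a[fast]=10≠a[slow]=7 write a[4]=10 → slow++,fast++
(s=4,f=8) a[fast]=10=a[slow] dup → fast++
(s=4,f=9) a[fast]=12≠a[slow]=10 write a[5]=12 → slow++,fast++
(s=5,f=10) a[fast]=12=a[slow] dup → fast++
(s=5,f=11) a[fast]=13≠a[slow]=12 write a[6]=13 → slow++,fast++
(s=6,f=12) a[fast]=13=a[slow] dup → fast++

length 7; prefix = [1, 3, 6, 7, 10, 12, 13]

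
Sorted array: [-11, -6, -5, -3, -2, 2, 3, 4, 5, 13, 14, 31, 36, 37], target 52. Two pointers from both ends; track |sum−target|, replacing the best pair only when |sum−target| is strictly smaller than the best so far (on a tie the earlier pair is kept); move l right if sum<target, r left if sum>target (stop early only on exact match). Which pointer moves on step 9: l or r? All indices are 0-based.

l

l=0 r=13: -11+37=26 d=26 *, l++
l=1 r=13: -6+37=31 d=21 *, l++
l=2 r=13: -5+37=32 d=20 *, l++
l=3 r=13: -3+37=34 d=18 *, l++
l=4 r=13: -2+37=35 d=17 *, l++
l=5 r=13: 2+37=39 d=13 *, l++
l=6 r=13: 3+37=40 d=12 *, l++
l=7 r=13: 4+37=41 d=11 *, l++
l=8 r=13: 5+37=42 d=10 *, l++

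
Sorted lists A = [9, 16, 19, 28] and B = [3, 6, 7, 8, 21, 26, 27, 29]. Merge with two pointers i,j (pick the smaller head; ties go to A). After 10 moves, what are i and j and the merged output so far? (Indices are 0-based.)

i=3, j=7, merged so far=[3, 6, 7, 8, 9, 16, 19, 21, 26, 27]

i=0 j=0: A[i]=9>B[j]=3 take 3, j++
i=0 j=1: A[i]=9>B[j]=6 take 6, j++
i=0 j=2: A[i]=9>B[j]=7 take 7, j++
i=0 j=3: A[i]=9>B[j]=8 take 8, j++
i=0 j=4: A[i]=9<=B[j]=21 take 9, i++
i=1 j=4: A[i]=16<=B[j]=21 take 16, i++
i=2 j=4: A[i]=19<=B[j]=21 take 19, i++
i=3 j=4: A[i]=28>B[j]=21 take 21, j++
i=3 j=5: A[i]=28>B[j]=26 take 26, j++
i=3 j=6: A[i]=28>B[j]=27 take 27, j++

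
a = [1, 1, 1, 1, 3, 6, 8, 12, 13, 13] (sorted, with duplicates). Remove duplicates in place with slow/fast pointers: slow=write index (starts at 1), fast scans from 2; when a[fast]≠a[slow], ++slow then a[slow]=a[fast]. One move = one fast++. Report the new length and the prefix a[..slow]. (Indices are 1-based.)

slow=1 fast=2: a[fast]=1=a[slow] dup, fast++
slow=1 fast=3: a[fast]=1=a[slow] dup, fast++
slow=1 fast=4: a[fast]=1=a[slow] dup, fast++
slow=1 fast=5: a[fast]=3≠a[slow]=1 write a[2]=3, slow++,fast++
slow=2 fast=6: a[fast]=6≠a[slow]=3 write a[3]=6, slow++,fast++
slow=3 fast=7: a[fast]=8≠a[slow]=6 write a[4]=8, slow++,fast++
slow=4 fast=8: a[fast]=12≠a[slow]=8 write a[5]=12, slow++,fast++
slow=5 fast=9: a[fast]=13≠a[slow]=12 write a[6]=13, slow++,fast++
slow=6 fast=10: a[fast]=13=a[slow] dup, fast++

length 6; prefix = [1, 3, 6, 8, 12, 13]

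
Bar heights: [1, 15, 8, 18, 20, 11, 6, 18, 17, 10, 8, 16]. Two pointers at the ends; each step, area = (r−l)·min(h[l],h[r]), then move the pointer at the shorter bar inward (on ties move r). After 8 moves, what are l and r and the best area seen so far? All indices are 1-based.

l=1 r=12: min(1,16)*11=11 best=11 *, l++
l=2 r=12: min(15,16)*10=150 best=150 *, l++
l=3 r=12: min(8,16)*9=72 best=150, l++
l=4 r=12: min(18,16)*8=128 best=150, r--
l=4 r=11: min(18,8)*7=56 best=150, r--
l=4 r=10: min(18,10)*6=60 best=150, r--
l=4 r=9: min(18,17)*5=85 best=150, r--
l=4 r=8: min(18,18)*4=72 best=150, r--

l=4, r=7, best area=150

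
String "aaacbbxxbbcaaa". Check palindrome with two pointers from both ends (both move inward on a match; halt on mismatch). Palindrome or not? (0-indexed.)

palindrome

[0,13] 'a'=='a' → l++,r--
[1,12] 'a'=='a' → l++,r--
[2,11] 'a'=='a' → l++,r--
[3,10] 'c'=='c' → l++,r--
[4,9] 'b'=='b' → l++,r--
[5,8] 'b'=='b' → l++,r--
[6,7] 'x'=='x' → l++,r--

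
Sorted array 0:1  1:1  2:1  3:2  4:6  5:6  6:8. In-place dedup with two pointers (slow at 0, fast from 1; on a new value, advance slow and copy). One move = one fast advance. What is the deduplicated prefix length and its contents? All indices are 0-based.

slow=0 fast=1: a[fast]=1=a[slow] dup, fast++
slow=0 fast=2: a[fast]=1=a[slow] dup, fast++
slow=0 fast=3: a[fast]=2≠a[slow]=1 write a[1]=2, slow++,fast++
slow=1 fast=4: a[fast]=6≠a[slow]=2 write a[2]=6, slow++,fast++
slow=2 fast=5: a[fast]=6=a[slow] dup, fast++
slow=2 fast=6: a[fast]=8≠a[slow]=6 write a[3]=8, slow++,fast++

length 4; prefix = [1, 2, 6, 8]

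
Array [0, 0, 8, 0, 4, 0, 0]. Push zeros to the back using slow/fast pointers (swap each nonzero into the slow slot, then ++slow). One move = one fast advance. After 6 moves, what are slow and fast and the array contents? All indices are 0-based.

slow=2, fast=6, a=[8, 4, 0, 0, 0, 0, 0]

(s=0,f=0) a[fast]=0 → fast++
(s=0,f=1) a[fast]=0 → fast++
(s=0,f=2) a[fast]=8≠0 swap→a[0]=8 → slow++,fast++
(s=1,f=3) a[fast]=0 → fast++
(s=1,f=4) a[fast]=4≠0 swap→a[1]=4 → slow++,fast++
(s=2,f=5) a[fast]=0 → fast++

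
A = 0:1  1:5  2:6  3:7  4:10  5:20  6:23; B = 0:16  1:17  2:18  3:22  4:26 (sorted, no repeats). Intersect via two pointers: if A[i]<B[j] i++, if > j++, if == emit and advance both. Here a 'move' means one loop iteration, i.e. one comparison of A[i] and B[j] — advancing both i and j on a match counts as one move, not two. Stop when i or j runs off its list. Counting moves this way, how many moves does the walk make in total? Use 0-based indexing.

[i=0,j=0] 1<16 → i++
[i=1,j=0] 5<16 → i++
[i=2,j=0] 6<16 → i++
[i=3,j=0] 7<16 → i++
[i=4,j=0] 10<16 → i++
[i=5,j=0] 20>16 → j++
[i=5,j=1] 20>17 → j++
[i=5,j=2] 20>18 → j++
[i=5,j=3] 20<22 → i++
[i=6,j=3] 23>22 → j++
[i=6,j=4] 23<26 → i++

11 moves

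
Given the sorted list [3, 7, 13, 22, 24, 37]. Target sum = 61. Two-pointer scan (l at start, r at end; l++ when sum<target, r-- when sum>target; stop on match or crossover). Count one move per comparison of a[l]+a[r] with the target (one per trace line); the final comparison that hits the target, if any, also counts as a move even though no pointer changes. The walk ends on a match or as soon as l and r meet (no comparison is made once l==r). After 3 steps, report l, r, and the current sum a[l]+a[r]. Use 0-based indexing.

l=3, r=5, sum=59

[0,5] 3+37=40 <61 → l++
[1,5] 7+37=44 <61 → l++
[2,5] 13+37=50 <61 → l++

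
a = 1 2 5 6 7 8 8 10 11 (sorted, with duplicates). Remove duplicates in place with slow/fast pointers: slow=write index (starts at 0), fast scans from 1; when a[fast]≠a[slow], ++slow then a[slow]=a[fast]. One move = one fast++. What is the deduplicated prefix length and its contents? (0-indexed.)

length 8; prefix = [1, 2, 5, 6, 7, 8, 10, 11]

slow=0 fast=1: a[fast]=2≠a[slow]=1 write a[1]=2, slow++,fast++
slow=1 fast=2: a[fast]=5≠a[slow]=2 write a[2]=5, slow++,fast++
slow=2 fast=3: a[fast]=6≠a[slow]=5 write a[3]=6, slow++,fast++
slow=3 fast=4: a[fast]=7≠a[slow]=6 write a[4]=7, slow++,fast++
slow=4 fast=5: a[fast]=8≠a[slow]=7 write a[5]=8, slow++,fast++
slow=5 fast=6: a[fast]=8=a[slow] dup, fast++
slow=5 fast=7: a[fast]=10≠a[slow]=8 write a[6]=10, slow++,fast++
slow=6 fast=8: a[fast]=11≠a[slow]=10 write a[7]=11, slow++,fast++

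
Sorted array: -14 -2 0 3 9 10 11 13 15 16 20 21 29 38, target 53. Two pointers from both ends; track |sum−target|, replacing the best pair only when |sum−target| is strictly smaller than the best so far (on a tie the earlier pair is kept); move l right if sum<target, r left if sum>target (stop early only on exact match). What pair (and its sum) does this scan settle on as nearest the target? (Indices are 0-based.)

l=0 r=13: -14+38=24 d=29 *, l++
l=1 r=13: -2+38=36 d=17 *, l++
l=2 r=13: 0+38=38 d=15 *, l++
l=3 r=13: 3+38=41 d=12 *, l++
l=4 r=13: 9+38=47 d=6 *, l++
l=5 r=13: 10+38=48 d=5 *, l++
l=6 r=13: 11+38=49 d=4 *, l++
l=7 r=13: 13+38=51 d=2 *, l++
l=8 r=13: 15+38=53 d=0 *, stop

pair (15, 38) with sum 53 (|Δ|=0)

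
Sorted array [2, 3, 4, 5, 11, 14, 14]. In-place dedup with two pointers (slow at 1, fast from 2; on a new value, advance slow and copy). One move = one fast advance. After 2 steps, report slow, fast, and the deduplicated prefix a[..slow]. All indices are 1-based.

slow=1 fast=2: a[fast]=3≠a[slow]=2 write a[2]=3, slow++,fast++
slow=2 fast=3: a[fast]=4≠a[slow]=3 write a[3]=4, slow++,fast++

slow=3, fast=4, prefix=[2, 3, 4]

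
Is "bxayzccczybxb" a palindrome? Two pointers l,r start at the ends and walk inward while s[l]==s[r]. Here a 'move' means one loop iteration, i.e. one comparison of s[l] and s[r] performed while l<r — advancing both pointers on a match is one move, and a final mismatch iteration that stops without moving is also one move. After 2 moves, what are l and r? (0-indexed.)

l=2, r=10

l=0 r=12: 'b'=='b', l++,r--
l=1 r=11: 'x'=='x', l++,r--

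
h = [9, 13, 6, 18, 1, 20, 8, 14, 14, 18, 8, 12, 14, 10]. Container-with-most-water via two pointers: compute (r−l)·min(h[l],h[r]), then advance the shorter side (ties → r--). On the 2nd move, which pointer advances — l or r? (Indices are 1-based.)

[1,14] min(9,10)*13=117 best=117 * → l++
[2,14] min(13,10)*12=120 best=120 * → r--

r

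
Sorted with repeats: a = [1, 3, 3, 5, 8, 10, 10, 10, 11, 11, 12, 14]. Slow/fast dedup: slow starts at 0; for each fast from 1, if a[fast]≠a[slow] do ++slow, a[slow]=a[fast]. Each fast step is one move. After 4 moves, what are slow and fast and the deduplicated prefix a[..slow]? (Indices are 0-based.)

slow=3, fast=5, prefix=[1, 3, 5, 8]

slow=0 fast=1: a[fast]=3≠a[slow]=1 write a[1]=3, slow++,fast++
slow=1 fast=2: a[fast]=3=a[slow] dup, fast++
slow=1 fast=3: a[fast]=5≠a[slow]=3 write a[2]=5, slow++,fast++
slow=2 fast=4: a[fast]=8≠a[slow]=5 write a[3]=8, slow++,fast++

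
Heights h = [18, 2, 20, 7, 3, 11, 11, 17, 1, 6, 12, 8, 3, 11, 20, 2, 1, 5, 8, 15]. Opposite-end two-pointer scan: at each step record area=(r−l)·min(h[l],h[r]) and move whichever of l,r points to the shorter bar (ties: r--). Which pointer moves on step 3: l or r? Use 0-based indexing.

r

l=0 r=19: min(18,15)*19=285 best=285 *, r--
l=0 r=18: min(18,8)*18=144 best=285, r--
l=0 r=17: min(18,5)*17=85 best=285, r--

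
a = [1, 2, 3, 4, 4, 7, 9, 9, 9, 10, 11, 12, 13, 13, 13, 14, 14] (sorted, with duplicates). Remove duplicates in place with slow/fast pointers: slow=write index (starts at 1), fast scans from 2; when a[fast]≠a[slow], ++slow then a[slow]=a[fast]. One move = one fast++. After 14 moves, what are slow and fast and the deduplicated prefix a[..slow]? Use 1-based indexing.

(s=1,f=2) a[fast]=2≠a[slow]=1 write a[2]=2 → slow++,fast++
(s=2,f=3) a[fast]=3≠a[slow]=2 write a[3]=3 → slow++,fast++
(s=3,f=4) a[fast]=4≠a[slow]=3 write a[4]=4 → slow++,fast++
(s=4,f=5) a[fast]=4=a[slow] dup → fast++
(s=4,f=6) a[fast]=7≠a[slow]=4 write a[5]=7 → slow++,fast++
(s=5,f=7) a[fast]=9≠a[slow]=7 write a[6]=9 → slow++,fast++
(s=6,f=8) a[fast]=9=a[slow] dup → fast++
(s=6,f=9) a[fast]=9=a[slow] dup → fast++
(s=6,f=10) a[fast]=10≠a[slow]=9 write a[7]=10 → slow++,fast++
(s=7,f=11) a[fast]=11≠a[slow]=10 write a[8]=11 → slow++,fast++
(s=8,f=12) a[fast]=12≠a[slow]=11 write a[9]=12 → slow++,fast++
(s=9,f=13) a[fast]=13≠a[slow]=12 write a[10]=13 → slow++,fast++
(s=10,f=14) a[fast]=13=a[slow] dup → fast++
(s=10,f=15) a[fast]=13=a[slow] dup → fast++

slow=10, fast=16, prefix=[1, 2, 3, 4, 7, 9, 10, 11, 12, 13]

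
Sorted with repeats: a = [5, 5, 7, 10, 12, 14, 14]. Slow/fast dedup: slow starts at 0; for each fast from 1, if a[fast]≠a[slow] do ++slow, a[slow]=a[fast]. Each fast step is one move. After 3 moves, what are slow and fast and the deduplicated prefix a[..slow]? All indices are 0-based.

slow=0 fast=1: a[fast]=5=a[slow] dup, fast++
slow=0 fast=2: a[fast]=7≠a[slow]=5 write a[1]=7, slow++,fast++
slow=1 fast=3: a[fast]=10≠a[slow]=7 write a[2]=10, slow++,fast++

slow=2, fast=4, prefix=[5, 7, 10]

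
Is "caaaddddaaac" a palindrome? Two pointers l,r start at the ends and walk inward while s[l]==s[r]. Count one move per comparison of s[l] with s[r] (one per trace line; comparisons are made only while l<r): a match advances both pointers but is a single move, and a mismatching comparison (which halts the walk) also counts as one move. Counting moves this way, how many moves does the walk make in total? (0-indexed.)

6 moves

[0,11] 'c'=='c' → l++,r--
[1,10] 'a'=='a' → l++,r--
[2,9] 'a'=='a' → l++,r--
[3,8] 'a'=='a' → l++,r--
[4,7] 'd'=='d' → l++,r--
[5,6] 'd'=='d' → l++,r--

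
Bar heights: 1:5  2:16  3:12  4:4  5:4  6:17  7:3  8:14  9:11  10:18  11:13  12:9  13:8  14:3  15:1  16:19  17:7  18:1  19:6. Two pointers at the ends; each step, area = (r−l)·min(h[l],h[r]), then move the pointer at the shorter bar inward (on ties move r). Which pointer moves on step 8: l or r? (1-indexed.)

[1,19] min(5,6)*18=90 best=90 * → l++
[2,19] min(16,6)*17=102 best=102 * → r--
[2,18] min(16,1)*16=16 best=102 → r--
[2,17] min(16,7)*15=105 best=105 * → r--
[2,16] min(16,19)*14=224 best=224 * → l++
[3,16] min(12,19)*13=156 best=224 → l++
[4,16] min(4,19)*12=48 best=224 → l++
[5,16] min(4,19)*11=44 best=224 → l++

l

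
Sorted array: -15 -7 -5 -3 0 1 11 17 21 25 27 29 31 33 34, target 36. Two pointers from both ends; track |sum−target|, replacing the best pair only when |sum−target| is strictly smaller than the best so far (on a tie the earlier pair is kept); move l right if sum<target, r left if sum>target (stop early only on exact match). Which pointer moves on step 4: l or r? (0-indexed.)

l

l=0 r=14: -15+34=19 d=17 *, l++
l=1 r=14: -7+34=27 d=9 *, l++
l=2 r=14: -5+34=29 d=7 *, l++
l=3 r=14: -3+34=31 d=5 *, l++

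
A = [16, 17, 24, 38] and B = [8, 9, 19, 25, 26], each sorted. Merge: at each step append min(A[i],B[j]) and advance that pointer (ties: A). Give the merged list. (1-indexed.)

[8, 9, 16, 17, 19, 24, 25, 26, 38]

[i=1,j=1] A[i]=16>B[j]=8 take 8 → j++
[i=1,j=2] A[i]=16>B[j]=9 take 9 → j++
[i=1,j=3] A[i]=16<=B[j]=19 take 16 → i++
[i=2,j=3] A[i]=17<=B[j]=19 take 17 → i++
[i=3,j=3] A[i]=24>B[j]=19 take 19 → j++
[i=3,j=4] A[i]=24<=B[j]=25 take 24 → i++
[i=4,j=4] A[i]=38>B[j]=25 take 25 → j++
[i=4,j=5] A[i]=38>B[j]=26 take 26 → j++
[i=4,j=6] B done, take A[i]=38 → i++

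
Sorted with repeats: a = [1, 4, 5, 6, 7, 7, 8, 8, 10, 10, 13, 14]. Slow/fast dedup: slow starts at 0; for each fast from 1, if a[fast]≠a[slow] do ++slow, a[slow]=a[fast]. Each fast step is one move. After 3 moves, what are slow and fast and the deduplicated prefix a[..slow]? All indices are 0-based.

slow=0 fast=1: a[fast]=4≠a[slow]=1 write a[1]=4, slow++,fast++
slow=1 fast=2: a[fast]=5≠a[slow]=4 write a[2]=5, slow++,fast++
slow=2 fast=3: a[fast]=6≠a[slow]=5 write a[3]=6, slow++,fast++

slow=3, fast=4, prefix=[1, 4, 5, 6]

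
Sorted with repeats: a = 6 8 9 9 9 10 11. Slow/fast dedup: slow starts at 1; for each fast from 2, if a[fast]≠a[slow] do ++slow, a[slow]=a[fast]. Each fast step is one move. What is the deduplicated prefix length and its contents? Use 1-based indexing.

length 5; prefix = [6, 8, 9, 10, 11]

slow=1 fast=2: a[fast]=8≠a[slow]=6 write a[2]=8, slow++,fast++
slow=2 fast=3: a[fast]=9≠a[slow]=8 write a[3]=9, slow++,fast++
slow=3 fast=4: a[fast]=9=a[slow] dup, fast++
slow=3 fast=5: a[fast]=9=a[slow] dup, fast++
slow=3 fast=6: a[fast]=10≠a[slow]=9 write a[4]=10, slow++,fast++
slow=4 fast=7: a[fast]=11≠a[slow]=10 write a[5]=11, slow++,fast++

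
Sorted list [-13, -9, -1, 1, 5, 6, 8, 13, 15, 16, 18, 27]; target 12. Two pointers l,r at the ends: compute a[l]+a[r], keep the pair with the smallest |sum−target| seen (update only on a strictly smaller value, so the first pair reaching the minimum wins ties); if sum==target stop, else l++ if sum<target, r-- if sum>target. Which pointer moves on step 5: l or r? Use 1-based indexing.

r

[1,12] -13+27=14 d=2 * → r--
[1,11] -13+18=5 d=7 → l++
[2,11] -9+18=9 d=3 → l++
[3,11] -1+18=17 d=5 → r--
[3,10] -1+16=15 d=3 → r--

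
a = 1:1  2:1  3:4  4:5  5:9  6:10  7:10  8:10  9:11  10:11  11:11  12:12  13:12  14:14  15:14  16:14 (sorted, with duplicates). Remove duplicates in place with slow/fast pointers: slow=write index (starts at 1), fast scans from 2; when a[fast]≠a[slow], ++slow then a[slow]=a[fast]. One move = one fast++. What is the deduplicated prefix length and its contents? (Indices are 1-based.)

slow=1 fast=2: a[fast]=1=a[slow] dup, fast++
slow=1 fast=3: a[fast]=4≠a[slow]=1 write a[2]=4, slow++,fast++
slow=2 fast=4: a[fast]=5≠a[slow]=4 write a[3]=5, slow++,fast++
slow=3 fast=5: a[fast]=9≠a[slow]=5 write a[4]=9, slow++,fast++
slow=4 fast=6: a[fast]=10≠a[slow]=9 write a[5]=10, slow++,fast++
slow=5 fast=7: a[fast]=10=a[slow] dup, fast++
slow=5 fast=8: a[fast]=10=a[slow] dup, fast++
slow=5 fast=9: a[fast]=11≠a[slow]=10 write a[6]=11, slow++,fast++
slow=6 fast=10: a[fast]=11=a[slow] dup, fast++
slow=6 fast=11: a[fast]=11=a[slow] dup, fast++
slow=6 fast=12: a[fast]=12≠a[slow]=11 write a[7]=12, slow++,fast++
slow=7 fast=13: a[fast]=12=a[slow] dup, fast++
slow=7 fast=14: a[fast]=14≠a[slow]=12 write a[8]=14, slow++,fast++
slow=8 fast=15: a[fast]=14=a[slow] dup, fast++
slow=8 fast=16: a[fast]=14=a[slow] dup, fast++

length 8; prefix = [1, 4, 5, 9, 10, 11, 12, 14]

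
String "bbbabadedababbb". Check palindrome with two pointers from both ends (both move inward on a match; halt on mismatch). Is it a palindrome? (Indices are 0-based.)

palindrome

l=0 r=14: 'b'=='b', l++,r--
l=1 r=13: 'b'=='b', l++,r--
l=2 r=12: 'b'=='b', l++,r--
l=3 r=11: 'a'=='a', l++,r--
l=4 r=10: 'b'=='b', l++,r--
l=5 r=9: 'a'=='a', l++,r--
l=6 r=8: 'd'=='d', l++,r--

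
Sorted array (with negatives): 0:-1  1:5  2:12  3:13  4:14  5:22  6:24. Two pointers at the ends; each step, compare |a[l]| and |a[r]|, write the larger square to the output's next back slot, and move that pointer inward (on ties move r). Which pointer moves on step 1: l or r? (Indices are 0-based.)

r

l=0 r=6: |-1|<=|24| out[6]=576, r--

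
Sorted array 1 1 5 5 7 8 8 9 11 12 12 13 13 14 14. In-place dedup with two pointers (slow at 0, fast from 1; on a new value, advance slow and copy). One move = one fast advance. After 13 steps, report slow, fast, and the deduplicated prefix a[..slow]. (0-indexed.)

slow=8, fast=14, prefix=[1, 5, 7, 8, 9, 11, 12, 13, 14]

(s=0,f=1) a[fast]=1=a[slow] dup → fast++
(s=0,f=2) a[fast]=5≠a[slow]=1 write a[1]=5 → slow++,fast++
(s=1,f=3) a[fast]=5=a[slow] dup → fast++
(s=1,f=4) a[fast]=7≠a[slow]=5 write a[2]=7 → slow++,fast++
(s=2,f=5) a[fast]=8≠a[slow]=7 write a[3]=8 → slow++,fast++
(s=3,f=6) a[fast]=8=a[slow] dup → fast++
(s=3,f=7) a[fast]=9≠a[slow]=8 write a[4]=9 → slow++,fast++
(s=4,f=8) a[fast]=11≠a[slow]=9 write a[5]=11 → slow++,fast++
(s=5,f=9) a[fast]=12≠a[slow]=11 write a[6]=12 → slow++,fast++
(s=6,f=10) a[fast]=12=a[slow] dup → fast++
(s=6,f=11) a[fast]=13≠a[slow]=12 write a[7]=13 → slow++,fast++
(s=7,f=12) a[fast]=13=a[slow] dup → fast++
(s=7,f=13) a[fast]=14≠a[slow]=13 write a[8]=14 → slow++,fast++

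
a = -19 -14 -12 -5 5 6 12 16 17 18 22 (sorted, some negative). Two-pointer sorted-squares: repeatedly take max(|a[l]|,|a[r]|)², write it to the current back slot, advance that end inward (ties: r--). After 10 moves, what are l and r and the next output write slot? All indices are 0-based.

l=3, r=3, next write slot=0

[0,10] |-19|<=|22| out[10]=484 → r--
[0,9] |-19|>|18| out[9]=361 → l++
[1,9] |-14|<=|18| out[8]=324 → r--
[1,8] |-14|<=|17| out[7]=289 → r--
[1,7] |-14|<=|16| out[6]=256 → r--
[1,6] |-14|>|12| out[5]=196 → l++
[2,6] |-12|<=|12| out[4]=144 → r--
[2,5] |-12|>|6| out[3]=144 → l++
[3,5] |-5|<=|6| out[2]=36 → r--
[3,4] |-5|<=|5| out[1]=25 → r--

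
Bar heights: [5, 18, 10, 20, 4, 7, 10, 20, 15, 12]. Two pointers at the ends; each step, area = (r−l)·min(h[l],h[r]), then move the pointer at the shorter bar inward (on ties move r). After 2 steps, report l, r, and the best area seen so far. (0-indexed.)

[0,9] min(5,12)*9=45 best=45 * → l++
[1,9] min(18,12)*8=96 best=96 * → r--

l=1, r=8, best area=96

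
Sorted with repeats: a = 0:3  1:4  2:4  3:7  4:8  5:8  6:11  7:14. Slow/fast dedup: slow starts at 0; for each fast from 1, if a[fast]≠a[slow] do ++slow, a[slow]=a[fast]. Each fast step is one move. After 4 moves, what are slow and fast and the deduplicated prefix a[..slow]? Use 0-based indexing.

slow=3, fast=5, prefix=[3, 4, 7, 8]

(s=0,f=1) a[fast]=4≠a[slow]=3 write a[1]=4 → slow++,fast++
(s=1,f=2) a[fast]=4=a[slow] dup → fast++
(s=1,f=3) a[fast]=7≠a[slow]=4 write a[2]=7 → slow++,fast++
(s=2,f=4) a[fast]=8≠a[slow]=7 write a[3]=8 → slow++,fast++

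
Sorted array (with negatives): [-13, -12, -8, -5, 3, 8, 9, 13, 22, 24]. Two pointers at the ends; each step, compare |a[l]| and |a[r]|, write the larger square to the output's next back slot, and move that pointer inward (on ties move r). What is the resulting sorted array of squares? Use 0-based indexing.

[9, 25, 64, 64, 81, 144, 169, 169, 484, 576]

l=0 r=9: |-13|<=|24| out[9]=576, r--
l=0 r=8: |-13|<=|22| out[8]=484, r--
l=0 r=7: |-13|<=|13| out[7]=169, r--
l=0 r=6: |-13|>|9| out[6]=169, l++
l=1 r=6: |-12|>|9| out[5]=144, l++
l=2 r=6: |-8|<=|9| out[4]=81, r--
l=2 r=5: |-8|<=|8| out[3]=64, r--
l=2 r=4: |-8|>|3| out[2]=64, l++
l=3 r=4: |-5|>|3| out[1]=25, l++
l=4 r=4: |3|<=|3| out[0]=9, r--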